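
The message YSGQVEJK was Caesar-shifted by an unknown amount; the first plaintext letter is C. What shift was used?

From the crib: Y(24)−C(2)=22, so the shift is 22.

22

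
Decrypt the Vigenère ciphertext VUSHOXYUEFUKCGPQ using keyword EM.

RIOVKLUIATQYYULE

Repeat the key across the ciphertext: EMEMEMEMEMEMEMEM
V(21)−E(4): 17 → R
U(20)−M(12): 8 → I
S(18)−E(4): 14 → O
H(7)−M(12): -5≡21 → V
O(14)−E(4): 10 → K
X(23)−M(12): 11 → L
Y(24)−E(4): 20 → U
U(20)−M(12): 8 → I
E(4)−E(4): 0 → A
F(5)−M(12): -7≡19 → T
U(20)−E(4): 16 → Q
K(10)−M(12): -2≡24 → Y
C(2)−E(4): -2≡24 → Y
G(6)−M(12): -6≡20 → U
P(15)−E(4): 11 → L
Q(16)−M(12): 4 → E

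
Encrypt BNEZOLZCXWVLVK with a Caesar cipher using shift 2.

B(1): 1+2=3 → D
N(13): 13+2=15 → P
E(4): 4+2=6 → G
Z(25): 25+2=27≡1 → B
O(14): 14+2=16 → Q
L(11): 11+2=13 → N
Z(25): 25+2=27≡1 → B
C(2): 2+2=4 → E
X(23): 23+2=25 → Z
W(22): 22+2=24 → Y
V(21): 21+2=23 → X
L(11): 11+2=13 → N
V(21): 21+2=23 → X
K(10): 10+2=12 → M

DPGBQNBEZYXNXM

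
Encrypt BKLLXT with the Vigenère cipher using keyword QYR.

RICBVK

Repeat the key across the message: QYRQYR
B(1)+Q(16): 17 → R
K(10)+Y(24): 34≡8 → I
L(11)+R(17): 28≡2 → C
L(11)+Q(16): 27≡1 → B
X(23)+Y(24): 47≡21 → V
T(19)+R(17): 36≡10 → K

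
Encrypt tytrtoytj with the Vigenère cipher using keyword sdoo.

Repeat the key across the message: sdoosdoos
t(19)+s(18): 37≡11 → l
y(24)+d(3): 27≡1 → b
t(19)+o(14): 33≡7 → h
r(17)+o(14): 31≡5 → f
t(19)+s(18): 37≡11 → l
o(14)+d(3): 17 → r
y(24)+o(14): 38≡12 → m
t(19)+o(14): 33≡7 → h
j(9)+s(18): 27≡1 → b

lbhflrmhb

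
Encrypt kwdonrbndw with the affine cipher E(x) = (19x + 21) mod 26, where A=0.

dxabigoiax

k(10): 19·10+21=211≡3 → d
w(22): 19·22+21=439≡23 → x
d(3): 19·3+21=78≡0 → a
o(14): 19·14+21=287≡1 → b
n(13): 19·13+21=268≡8 → i
r(17): 19·17+21=344≡6 → g
b(1): 19·1+21=40≡14 → o
n(13): 19·13+21=268≡8 → i
d(3): 19·3+21=78≡0 → a
w(22): 19·22+21=439≡23 → x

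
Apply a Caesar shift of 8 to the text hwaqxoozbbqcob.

peiyfwwhjjykwj

h(7): 7+8=15 → p
w(22): 22+8=30≡4 → e
a(0): 0+8=8 → i
q(16): 16+8=24 → y
x(23): 23+8=31≡5 → f
o(14): 14+8=22 → w
o(14): 14+8=22 → w
z(25): 25+8=33≡7 → h
b(1): 1+8=9 → j
b(1): 1+8=9 → j
q(16): 16+8=24 → y
c(2): 2+8=10 → k
o(14): 14+8=22 → w
b(1): 1+8=9 → j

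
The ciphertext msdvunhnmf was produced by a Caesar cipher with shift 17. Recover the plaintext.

vbmedwqwvo

m(12): 12−17=-5≡21 → v
s(18): 18−17=1 → b
d(3): 3−17=-14≡12 → m
v(21): 21−17=4 → e
u(20): 20−17=3 → d
n(13): 13−17=-4≡22 → w
h(7): 7−17=-10≡16 → q
n(13): 13−17=-4≡22 → w
m(12): 12−17=-5≡21 → v
f(5): 5−17=-12≡14 → o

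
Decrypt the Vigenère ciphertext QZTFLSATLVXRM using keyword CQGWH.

OJNJEQKNPOVBG

Repeat the key across the ciphertext: CQGWHCQGWHCQG
Q(16)−C(2): 14 → O
Z(25)−Q(16): 9 → J
T(19)−G(6): 13 → N
F(5)−W(22): -17≡9 → J
L(11)−H(7): 4 → E
S(18)−C(2): 16 → Q
A(0)−Q(16): -16≡10 → K
T(19)−G(6): 13 → N
L(11)−W(22): -11≡15 → P
V(21)−H(7): 14 → O
X(23)−C(2): 21 → V
R(17)−Q(16): 1 → B
M(12)−G(6): 6 → G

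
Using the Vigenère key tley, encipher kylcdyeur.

djpawjisk

Repeat the key across the message: tleytleyt
k(10)+t(19): 29≡3 → d
y(24)+l(11): 35≡9 → j
l(11)+e(4): 15 → p
c(2)+y(24): 26≡0 → a
d(3)+t(19): 22 → w
y(24)+l(11): 35≡9 → j
e(4)+e(4): 8 → i
u(20)+y(24): 44≡18 → s
r(17)+t(19): 36≡10 → k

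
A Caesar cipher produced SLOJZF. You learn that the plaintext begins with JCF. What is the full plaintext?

From the crib: S(18)−J(9)=9, so the shift is 9.
Subtract 9 from each ciphertext letter:
S(18): 18−9=9 → J
L(11): 11−9=2 → C
O(14): 14−9=5 → F
J(9): 9−9=0 → A
Z(25): 25−9=16 → Q
F(5): 5−9=-4≡22 → W

JCFAQW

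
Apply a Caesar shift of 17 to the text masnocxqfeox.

drjeftohwvfo

m(12): 12+17=29≡3 → d
a(0): 0+17=17 → r
s(18): 18+17=35≡9 → j
n(13): 13+17=30≡4 → e
o(14): 14+17=31≡5 → f
c(2): 2+17=19 → t
x(23): 23+17=40≡14 → o
q(16): 16+17=33≡7 → h
f(5): 5+17=22 → w
e(4): 4+17=21 → v
o(14): 14+17=31≡5 → f
x(23): 23+17=40≡14 → o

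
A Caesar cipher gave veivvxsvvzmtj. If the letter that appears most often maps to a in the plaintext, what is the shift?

21

The most frequent ciphertext letter is v (appears 5 times).
v is position 21; a is position 0.
Shift = 21.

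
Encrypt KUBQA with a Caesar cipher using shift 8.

K(10): 10+8=18 → S
U(20): 20+8=28≡2 → C
B(1): 1+8=9 → J
Q(16): 16+8=24 → Y
A(0): 0+8=8 → I

SCJYI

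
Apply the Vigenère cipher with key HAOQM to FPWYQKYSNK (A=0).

Repeat the key across the message: HAOQMHAOQM
F(5)+H(7): 12 → M
P(15)+A(0): 15 → P
W(22)+O(14): 36≡10 → K
Y(24)+Q(16): 40≡14 → O
Q(16)+M(12): 28≡2 → C
K(10)+H(7): 17 → R
Y(24)+A(0): 24 → Y
S(18)+O(14): 32≡6 → G
N(13)+Q(16): 29≡3 → D
K(10)+M(12): 22 → W

MPKOCRYGDW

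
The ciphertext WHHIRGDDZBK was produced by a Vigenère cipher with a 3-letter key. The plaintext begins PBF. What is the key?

HGC

Subtract each crib letter from the matching ciphertext letter (mod 26):
W(22)−P(15)=7 → H
H(7)−B(1)=6 → G
H(7)−F(5)=2 → C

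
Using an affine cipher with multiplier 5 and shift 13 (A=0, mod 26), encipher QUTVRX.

Q(16): 5·16+13=93≡15 → P
U(20): 5·20+13=113≡9 → J
T(19): 5·19+13=108≡4 → E
V(21): 5·21+13=118≡14 → O
R(17): 5·17+13=98≡20 → U
X(23): 5·23+13=128≡24 → Y

PJEOUY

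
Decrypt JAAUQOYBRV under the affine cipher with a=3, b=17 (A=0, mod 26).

The inverse of 3 mod 26 is 9, since 3·9=27≡1. Apply D(y)=9·(y−17) mod 26:
J(9): 9·(9−17)=-72≡6 → G
A(0): 9·(0−17)=-153≡3 → D
A(0): 9·(0−17)=-153≡3 → D
U(20): 9·(20−17)=27≡1 → B
Q(16): 9·(16−17)=-9≡17 → R
O(14): 9·(14−17)=-27≡25 → Z
Y(24): 9·(24−17)=63≡11 → L
B(1): 9·(1−17)=-144≡12 → M
R(17): 9·(17−17)=0 → A
V(21): 9·(21−17)=36≡10 → K

GDDBRZLMAK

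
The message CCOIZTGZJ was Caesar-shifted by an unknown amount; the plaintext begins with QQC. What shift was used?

12

From the crib: C(2)−Q(16)=-14≡12, so the shift is 12.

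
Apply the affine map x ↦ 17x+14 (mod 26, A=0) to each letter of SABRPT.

IOFRJZ

S(18): 17·18+14=320≡8 → I
A(0): 17·0+14=14 → O
B(1): 17·1+14=31≡5 → F
R(17): 17·17+14=303≡17 → R
P(15): 17·15+14=269≡9 → J
T(19): 17·19+14=337≡25 → Z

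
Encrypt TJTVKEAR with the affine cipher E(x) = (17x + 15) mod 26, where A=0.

T(19): 17·19+15=338≡0 → A
J(9): 17·9+15=168≡12 → M
T(19): 17·19+15=338≡0 → A
V(21): 17·21+15=372≡8 → I
K(10): 17·10+15=185≡3 → D
E(4): 17·4+15=83≡5 → F
A(0): 17·0+15=15 → P
R(17): 17·17+15=304≡18 → S

AMAIDFPS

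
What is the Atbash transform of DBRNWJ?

WYIMDQ

D(3) → W(22)
B(1) → Y(24)
R(17) → I(8)
N(13) → M(12)
W(22) → D(3)
J(9) → Q(16)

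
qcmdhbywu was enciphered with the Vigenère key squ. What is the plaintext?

ymslrhgga

Repeat the key across the ciphertext: squsqusqu
q(16)−s(18): -2≡24 → y
c(2)−q(16): -14≡12 → m
m(12)−u(20): -8≡18 → s
d(3)−s(18): -15≡11 → l
h(7)−q(16): -9≡17 → r
b(1)−u(20): -19≡7 → h
y(24)−s(18): 6 → g
w(22)−q(16): 6 → g
u(20)−u(20): 0 → a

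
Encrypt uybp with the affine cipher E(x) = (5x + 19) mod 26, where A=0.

pjyq

u(20): 5·20+19=119≡15 → p
y(24): 5·24+19=139≡9 → j
b(1): 5·1+19=24 → y
p(15): 5·15+19=94≡16 → q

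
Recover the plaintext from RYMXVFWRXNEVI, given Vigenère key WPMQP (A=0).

Repeat the key across the ciphertext: WPMQPWPMQPWPM
R(17)−W(22): -5≡21 → V
Y(24)−P(15): 9 → J
M(12)−M(12): 0 → A
X(23)−Q(16): 7 → H
V(21)−P(15): 6 → G
F(5)−W(22): -17≡9 → J
W(22)−P(15): 7 → H
R(17)−M(12): 5 → F
X(23)−Q(16): 7 → H
N(13)−P(15): -2≡24 → Y
E(4)−W(22): -18≡8 → I
V(21)−P(15): 6 → G
I(8)−M(12): -4≡22 → W

VJAHGJHFHYIGW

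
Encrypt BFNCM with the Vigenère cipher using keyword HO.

Repeat the key across the message: HOHOH
B(1)+H(7): 8 → I
F(5)+O(14): 19 → T
N(13)+H(7): 20 → U
C(2)+O(14): 16 → Q
M(12)+H(7): 19 → T

ITUQT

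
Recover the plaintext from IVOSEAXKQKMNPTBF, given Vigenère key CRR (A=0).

Repeat the key across the ciphertext: CRRCRRCRRCRRCRRC
I(8)−C(2): 6 → G
V(21)−R(17): 4 → E
O(14)−R(17): -3≡23 → X
S(18)−C(2): 16 → Q
E(4)−R(17): -13≡13 → N
A(0)−R(17): -17≡9 → J
X(23)−C(2): 21 → V
K(10)−R(17): -7≡19 → T
Q(16)−R(17): -1≡25 → Z
K(10)−C(2): 8 → I
M(12)−R(17): -5≡21 → V
N(13)−R(17): -4≡22 → W
P(15)−C(2): 13 → N
T(19)−R(17): 2 → C
B(1)−R(17): -16≡10 → K
F(5)−C(2): 3 → D

GEXQNJVTZIVWNCKD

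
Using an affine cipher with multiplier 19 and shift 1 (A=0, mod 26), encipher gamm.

lbvv

g(6): 19·6+1=115≡11 → l
a(0): 19·0+1=1 → b
m(12): 19·12+1=229≡21 → v
m(12): 19·12+1=229≡21 → v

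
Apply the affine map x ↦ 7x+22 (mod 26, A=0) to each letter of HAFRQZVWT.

H(7): 7·7+22=71≡19 → T
A(0): 7·0+22=22 → W
F(5): 7·5+22=57≡5 → F
R(17): 7·17+22=141≡11 → L
Q(16): 7·16+22=134≡4 → E
Z(25): 7·25+22=197≡15 → P
V(21): 7·21+22=169≡13 → N
W(22): 7·22+22=176≡20 → U
T(19): 7·19+22=155≡25 → Z

TWFLEPNUZ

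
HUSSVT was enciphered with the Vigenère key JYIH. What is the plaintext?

YWKLMV

Repeat the key across the ciphertext: JYIHJY
H(7)−J(9): -2≡24 → Y
U(20)−Y(24): -4≡22 → W
S(18)−I(8): 10 → K
S(18)−H(7): 11 → L
V(21)−J(9): 12 → M
T(19)−Y(24): -5≡21 → V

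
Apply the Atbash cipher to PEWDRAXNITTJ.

P(15) → K(10)
E(4) → V(21)
W(22) → D(3)
D(3) → W(22)
R(17) → I(8)
A(0) → Z(25)
X(23) → C(2)
N(13) → M(12)
I(8) → R(17)
T(19) → G(6)
T(19) → G(6)
J(9) → Q(16)

KVDWIZCMRGGQ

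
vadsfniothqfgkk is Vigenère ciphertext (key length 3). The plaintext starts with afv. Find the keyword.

vvi

Subtract each crib letter from the matching ciphertext letter (mod 26):
v(21)−a(0)=21 → v
a(0)−f(5)=-5≡21 → v
d(3)−v(21)=-18≡8 → i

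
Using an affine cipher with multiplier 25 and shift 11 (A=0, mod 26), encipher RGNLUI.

UFYARD

R(17): 25·17+11=436≡20 → U
G(6): 25·6+11=161≡5 → F
N(13): 25·13+11=336≡24 → Y
L(11): 25·11+11=286≡0 → A
U(20): 25·20+11=511≡17 → R
I(8): 25·8+11=211≡3 → D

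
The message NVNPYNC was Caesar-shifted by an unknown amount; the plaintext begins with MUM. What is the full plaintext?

From the crib: N(13)−M(12)=1, so the shift is 1.
Subtract 1 from each ciphertext letter:
N(13): 13−1=12 → M
V(21): 21−1=20 → U
N(13): 13−1=12 → M
P(15): 15−1=14 → O
Y(24): 24−1=23 → X
N(13): 13−1=12 → M
C(2): 2−1=1 → B

MUMOXMB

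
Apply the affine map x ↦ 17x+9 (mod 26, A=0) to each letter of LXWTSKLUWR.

OKTUDXOLTM

L(11): 17·11+9=196≡14 → O
X(23): 17·23+9=400≡10 → K
W(22): 17·22+9=383≡19 → T
T(19): 17·19+9=332≡20 → U
S(18): 17·18+9=315≡3 → D
K(10): 17·10+9=179≡23 → X
L(11): 17·11+9=196≡14 → O
U(20): 17·20+9=349≡11 → L
W(22): 17·22+9=383≡19 → T
R(17): 17·17+9=298≡12 → M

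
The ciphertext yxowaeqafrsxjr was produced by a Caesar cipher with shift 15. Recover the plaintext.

y(24): 24−15=9 → j
x(23): 23−15=8 → i
o(14): 14−15=-1≡25 → z
w(22): 22−15=7 → h
a(0): 0−15=-15≡11 → l
e(4): 4−15=-11≡15 → p
q(16): 16−15=1 → b
a(0): 0−15=-15≡11 → l
f(5): 5−15=-10≡16 → q
r(17): 17−15=2 → c
s(18): 18−15=3 → d
x(23): 23−15=8 → i
j(9): 9−15=-6≡20 → u
r(17): 17−15=2 → c

jizhlpblqcdiuc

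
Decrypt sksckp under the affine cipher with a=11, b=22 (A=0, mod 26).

The inverse of 11 mod 26 is 19, since 11·19=209≡1. Apply D(y)=19·(y−22) mod 26:
s(18): 19·(18−22)=-76≡2 → c
k(10): 19·(10−22)=-228≡6 → g
s(18): 19·(18−22)=-76≡2 → c
c(2): 19·(2−22)=-380≡10 → k
k(10): 19·(10−22)=-228≡6 → g
p(15): 19·(15−22)=-133≡23 → x

cgckgx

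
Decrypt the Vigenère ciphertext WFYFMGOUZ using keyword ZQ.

Repeat the key across the ciphertext: ZQZQZQZQZ
W(22)−Z(25): -3≡23 → X
F(5)−Q(16): -11≡15 → P
Y(24)−Z(25): -1≡25 → Z
F(5)−Q(16): -11≡15 → P
M(12)−Z(25): -13≡13 → N
G(6)−Q(16): -10≡16 → Q
O(14)−Z(25): -11≡15 → P
U(20)−Q(16): 4 → E
Z(25)−Z(25): 0 → A

XPZPNQPEA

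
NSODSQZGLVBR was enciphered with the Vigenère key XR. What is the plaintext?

QBRMVZCPOEEA

Repeat the key across the ciphertext: XRXRXRXRXRXR
N(13)−X(23): -10≡16 → Q
S(18)−R(17): 1 → B
O(14)−X(23): -9≡17 → R
D(3)−R(17): -14≡12 → M
S(18)−X(23): -5≡21 → V
Q(16)−R(17): -1≡25 → Z
Z(25)−X(23): 2 → C
G(6)−R(17): -11≡15 → P
L(11)−X(23): -12≡14 → O
V(21)−R(17): 4 → E
B(1)−X(23): -22≡4 → E
R(17)−R(17): 0 → A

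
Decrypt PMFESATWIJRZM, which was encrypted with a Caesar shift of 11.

P(15): 15−11=4 → E
M(12): 12−11=1 → B
F(5): 5−11=-6≡20 → U
E(4): 4−11=-7≡19 → T
S(18): 18−11=7 → H
A(0): 0−11=-11≡15 → P
T(19): 19−11=8 → I
W(22): 22−11=11 → L
I(8): 8−11=-3≡23 → X
J(9): 9−11=-2≡24 → Y
R(17): 17−11=6 → G
Z(25): 25−11=14 → O
M(12): 12−11=1 → B

EBUTHPILXYGOB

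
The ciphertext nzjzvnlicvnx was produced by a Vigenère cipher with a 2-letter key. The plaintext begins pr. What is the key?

yi

Subtract each crib letter from the matching ciphertext letter (mod 26):
n(13)−p(15)=-2≡24 → y
z(25)−r(17)=8 → i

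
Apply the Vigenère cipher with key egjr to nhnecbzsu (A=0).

rnwvghijy

Repeat the key across the message: egjregjre
n(13)+e(4): 17 → r
h(7)+g(6): 13 → n
n(13)+j(9): 22 → w
e(4)+r(17): 21 → v
c(2)+e(4): 6 → g
b(1)+g(6): 7 → h
z(25)+j(9): 34≡8 → i
s(18)+r(17): 35≡9 → j
u(20)+e(4): 24 → y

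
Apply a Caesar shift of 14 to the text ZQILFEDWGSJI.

Z(25): 25+14=39≡13 → N
Q(16): 16+14=30≡4 → E
I(8): 8+14=22 → W
L(11): 11+14=25 → Z
F(5): 5+14=19 → T
E(4): 4+14=18 → S
D(3): 3+14=17 → R
W(22): 22+14=36≡10 → K
G(6): 6+14=20 → U
S(18): 18+14=32≡6 → G
J(9): 9+14=23 → X
I(8): 8+14=22 → W

NEWZTSRKUGXW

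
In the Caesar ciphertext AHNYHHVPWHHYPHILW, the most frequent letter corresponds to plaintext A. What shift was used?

7

The most frequent ciphertext letter is H (appears 6 times).
H is position 7; A is position 0.
Shift = 7.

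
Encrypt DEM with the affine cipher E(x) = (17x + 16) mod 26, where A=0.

PGM

D(3): 17·3+16=67≡15 → P
E(4): 17·4+16=84≡6 → G
M(12): 17·12+16=220≡12 → M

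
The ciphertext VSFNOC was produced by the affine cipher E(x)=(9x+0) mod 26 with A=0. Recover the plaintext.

LCPNQG

The inverse of 9 mod 26 is 3, since 9·3=27≡1. Apply D(y)=3·(y−0) mod 26:
V(21): 3·(21−0)=63≡11 → L
S(18): 3·(18−0)=54≡2 → C
F(5): 3·(5−0)=15 → P
N(13): 3·(13−0)=39≡13 → N
O(14): 3·(14−0)=42≡16 → Q
C(2): 3·(2−0)=6 → G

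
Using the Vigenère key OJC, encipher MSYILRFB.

ABAWUTTK

Repeat the key across the message: OJCOJCOJ
M(12)+O(14): 26≡0 → A
S(18)+J(9): 27≡1 → B
Y(24)+C(2): 26≡0 → A
I(8)+O(14): 22 → W
L(11)+J(9): 20 → U
R(17)+C(2): 19 → T
F(5)+O(14): 19 → T
B(1)+J(9): 10 → K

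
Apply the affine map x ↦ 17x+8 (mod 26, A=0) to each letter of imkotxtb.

i(8): 17·8+8=144≡14 → o
m(12): 17·12+8=212≡4 → e
k(10): 17·10+8=178≡22 → w
o(14): 17·14+8=246≡12 → m
t(19): 17·19+8=331≡19 → t
x(23): 17·23+8=399≡9 → j
t(19): 17·19+8=331≡19 → t
b(1): 17·1+8=25 → z

oewmtjtz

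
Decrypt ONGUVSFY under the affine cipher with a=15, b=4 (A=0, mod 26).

SLOIPUHK

The inverse of 15 mod 26 is 7, since 15·7=105≡1. Apply D(y)=7·(y−4) mod 26:
O(14): 7·(14−4)=70≡18 → S
N(13): 7·(13−4)=63≡11 → L
G(6): 7·(6−4)=14 → O
U(20): 7·(20−4)=112≡8 → I
V(21): 7·(21−4)=119≡15 → P
S(18): 7·(18−4)=98≡20 → U
F(5): 7·(5−4)=7 → H
Y(24): 7·(24−4)=140≡10 → K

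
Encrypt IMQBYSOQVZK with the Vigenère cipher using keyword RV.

Repeat the key across the message: RVRVRVRVRVR
I(8)+R(17): 25 → Z
M(12)+V(21): 33≡7 → H
Q(16)+R(17): 33≡7 → H
B(1)+V(21): 22 → W
Y(24)+R(17): 41≡15 → P
S(18)+V(21): 39≡13 → N
O(14)+R(17): 31≡5 → F
Q(16)+V(21): 37≡11 → L
V(21)+R(17): 38≡12 → M
Z(25)+V(21): 46≡20 → U
K(10)+R(17): 27≡1 → B

ZHHWPNFLMUB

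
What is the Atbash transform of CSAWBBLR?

C(2) → X(23)
S(18) → H(7)
A(0) → Z(25)
W(22) → D(3)
B(1) → Y(24)
B(1) → Y(24)
L(11) → O(14)
R(17) → I(8)

XHZDYYOI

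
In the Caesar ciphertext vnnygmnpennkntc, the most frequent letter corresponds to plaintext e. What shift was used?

The most frequent ciphertext letter is n (appears 6 times).
n is position 13; e is position 4.
Shift = 9.

9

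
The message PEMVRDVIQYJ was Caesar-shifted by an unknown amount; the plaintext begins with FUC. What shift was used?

From the crib: P(15)−F(5)=10, so the shift is 10.

10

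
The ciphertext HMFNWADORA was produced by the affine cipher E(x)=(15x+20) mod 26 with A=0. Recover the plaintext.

The inverse of 15 mod 26 is 7, since 15·7=105≡1. Apply D(y)=7·(y−20) mod 26:
H(7): 7·(7−20)=-91≡13 → N
M(12): 7·(12−20)=-56≡22 → W
F(5): 7·(5−20)=-105≡25 → Z
N(13): 7·(13−20)=-49≡3 → D
W(22): 7·(22−20)=14 → O
A(0): 7·(0−20)=-140≡16 → Q
D(3): 7·(3−20)=-119≡11 → L
O(14): 7·(14−20)=-42≡10 → K
R(17): 7·(17−20)=-21≡5 → F
A(0): 7·(0−20)=-140≡16 → Q

NWZDOQLKFQ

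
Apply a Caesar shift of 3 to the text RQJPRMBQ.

UTMSUPET

R(17): 17+3=20 → U
Q(16): 16+3=19 → T
J(9): 9+3=12 → M
P(15): 15+3=18 → S
R(17): 17+3=20 → U
M(12): 12+3=15 → P
B(1): 1+3=4 → E
Q(16): 16+3=19 → T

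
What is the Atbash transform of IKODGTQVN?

I(8) → R(17)
K(10) → P(15)
O(14) → L(11)
D(3) → W(22)
G(6) → T(19)
T(19) → G(6)
Q(16) → J(9)
V(21) → E(4)
N(13) → M(12)

RPLWTGJEM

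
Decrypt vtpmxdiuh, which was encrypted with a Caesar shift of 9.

v(21): 21−9=12 → m
t(19): 19−9=10 → k
p(15): 15−9=6 → g
m(12): 12−9=3 → d
x(23): 23−9=14 → o
d(3): 3−9=-6≡20 → u
i(8): 8−9=-1≡25 → z
u(20): 20−9=11 → l
h(7): 7−9=-2≡24 → y

mkgdouzly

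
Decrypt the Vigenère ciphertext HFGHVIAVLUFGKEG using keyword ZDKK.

ICWXWFQLMRVWLBW

Repeat the key across the ciphertext: ZDKKZDKKZDKKZDK
H(7)−Z(25): -18≡8 → I
F(5)−D(3): 2 → C
G(6)−K(10): -4≡22 → W
H(7)−K(10): -3≡23 → X
V(21)−Z(25): -4≡22 → W
I(8)−D(3): 5 → F
A(0)−K(10): -10≡16 → Q
V(21)−K(10): 11 → L
L(11)−Z(25): -14≡12 → M
U(20)−D(3): 17 → R
F(5)−K(10): -5≡21 → V
G(6)−K(10): -4≡22 → W
K(10)−Z(25): -15≡11 → L
E(4)−D(3): 1 → B
G(6)−K(10): -4≡22 → W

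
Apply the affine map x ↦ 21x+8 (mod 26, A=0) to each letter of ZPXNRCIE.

Z(25): 21·25+8=533≡13 → N
P(15): 21·15+8=323≡11 → L
X(23): 21·23+8=491≡23 → X
N(13): 21·13+8=281≡21 → V
R(17): 21·17+8=365≡1 → B
C(2): 21·2+8=50≡24 → Y
I(8): 21·8+8=176≡20 → U
E(4): 21·4+8=92≡14 → O

NLXVBYUO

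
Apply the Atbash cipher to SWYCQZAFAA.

S(18) → H(7)
W(22) → D(3)
Y(24) → B(1)
C(2) → X(23)
Q(16) → J(9)
Z(25) → A(0)
A(0) → Z(25)
F(5) → U(20)
A(0) → Z(25)
A(0) → Z(25)

HDBXJAZUZZ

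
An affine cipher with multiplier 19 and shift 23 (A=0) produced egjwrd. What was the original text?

zvcpmo

The inverse of 19 mod 26 is 11, since 19·11=209≡1. Apply D(y)=11·(y−23) mod 26:
e(4): 11·(4−23)=-209≡25 → z
g(6): 11·(6−23)=-187≡21 → v
j(9): 11·(9−23)=-154≡2 → c
w(22): 11·(22−23)=-11≡15 → p
r(17): 11·(17−23)=-66≡12 → m
d(3): 11·(3−23)=-220≡14 → o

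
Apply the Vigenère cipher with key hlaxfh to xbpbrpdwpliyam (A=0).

empywwkhpinfhx

Repeat the key across the message: hlaxfhhlaxfhhl
x(23)+h(7): 30≡4 → e
b(1)+l(11): 12 → m
p(15)+a(0): 15 → p
b(1)+x(23): 24 → y
r(17)+f(5): 22 → w
p(15)+h(7): 22 → w
d(3)+h(7): 10 → k
w(22)+l(11): 33≡7 → h
p(15)+a(0): 15 → p
l(11)+x(23): 34≡8 → i
i(8)+f(5): 13 → n
y(24)+h(7): 31≡5 → f
a(0)+h(7): 7 → h
m(12)+l(11): 23 → x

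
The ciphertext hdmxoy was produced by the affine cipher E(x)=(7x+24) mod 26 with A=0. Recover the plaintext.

The inverse of 7 mod 26 is 15, since 7·15=105≡1. Apply D(y)=15·(y−24) mod 26:
h(7): 15·(7−24)=-255≡5 → f
d(3): 15·(3−24)=-315≡23 → x
m(12): 15·(12−24)=-180≡2 → c
x(23): 15·(23−24)=-15≡11 → l
o(14): 15·(14−24)=-150≡6 → g
y(24): 15·(24−24)=0 → a

fxclga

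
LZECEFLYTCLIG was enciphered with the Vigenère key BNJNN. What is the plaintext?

KMVPREYPGPKVX

Repeat the key across the ciphertext: BNJNNBNJNNBNJ
L(11)−B(1): 10 → K
Z(25)−N(13): 12 → M
E(4)−J(9): -5≡21 → V
C(2)−N(13): -11≡15 → P
E(4)−N(13): -9≡17 → R
F(5)−B(1): 4 → E
L(11)−N(13): -2≡24 → Y
Y(24)−J(9): 15 → P
T(19)−N(13): 6 → G
C(2)−N(13): -11≡15 → P
L(11)−B(1): 10 → K
I(8)−N(13): -5≡21 → V
G(6)−J(9): -3≡23 → X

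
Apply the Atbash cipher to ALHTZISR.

A(0) → Z(25)
L(11) → O(14)
H(7) → S(18)
T(19) → G(6)
Z(25) → A(0)
I(8) → R(17)
S(18) → H(7)
R(17) → I(8)

ZOSGARHI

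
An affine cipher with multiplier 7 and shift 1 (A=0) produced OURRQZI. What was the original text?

The inverse of 7 mod 26 is 15, since 7·15=105≡1. Apply D(y)=15·(y−1) mod 26:
O(14): 15·(14−1)=195≡13 → N
U(20): 15·(20−1)=285≡25 → Z
R(17): 15·(17−1)=240≡6 → G
R(17): 15·(17−1)=240≡6 → G
Q(16): 15·(16−1)=225≡17 → R
Z(25): 15·(25−1)=360≡22 → W
I(8): 15·(8−1)=105≡1 → B

NZGGRWB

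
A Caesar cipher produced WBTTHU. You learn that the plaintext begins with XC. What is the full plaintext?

XCUUIV

From the crib: W(22)−X(23)=-1≡25, so the shift is 25.
Subtract 25 from each ciphertext letter:
W(22): 22−25=-3≡23 → X
B(1): 1−25=-24≡2 → C
T(19): 19−25=-6≡20 → U
T(19): 19−25=-6≡20 → U
H(7): 7−25=-18≡8 → I
U(20): 20−25=-5≡21 → V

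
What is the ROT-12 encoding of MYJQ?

M(12): 12+12=24 → Y
Y(24): 24+12=36≡10 → K
J(9): 9+12=21 → V
Q(16): 16+12=28≡2 → C

YKVC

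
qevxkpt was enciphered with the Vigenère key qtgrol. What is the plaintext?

alpgwed

Repeat the key across the ciphertext: qtgrolq
q(16)−q(16): 0 → a
e(4)−t(19): -15≡11 → l
v(21)−g(6): 15 → p
x(23)−r(17): 6 → g
k(10)−o(14): -4≡22 → w
p(15)−l(11): 4 → e
t(19)−q(16): 3 → d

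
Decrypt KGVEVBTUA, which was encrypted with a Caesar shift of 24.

K(10): 10−24=-14≡12 → M
G(6): 6−24=-18≡8 → I
V(21): 21−24=-3≡23 → X
E(4): 4−24=-20≡6 → G
V(21): 21−24=-3≡23 → X
B(1): 1−24=-23≡3 → D
T(19): 19−24=-5≡21 → V
U(20): 20−24=-4≡22 → W
A(0): 0−24=-24≡2 → C

MIXGXDVWC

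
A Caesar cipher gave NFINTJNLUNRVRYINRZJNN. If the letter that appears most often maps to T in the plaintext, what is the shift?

The most frequent ciphertext letter is N (appears 7 times).
N is position 13; T is position 19.
Shift = -6≡20.

20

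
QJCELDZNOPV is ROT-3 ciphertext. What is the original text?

NGZBIAWKLMS

Q(16): 16−3=13 → N
J(9): 9−3=6 → G
C(2): 2−3=-1≡25 → Z
E(4): 4−3=1 → B
L(11): 11−3=8 → I
D(3): 3−3=0 → A
Z(25): 25−3=22 → W
N(13): 13−3=10 → K
O(14): 14−3=11 → L
P(15): 15−3=12 → M
V(21): 21−3=18 → S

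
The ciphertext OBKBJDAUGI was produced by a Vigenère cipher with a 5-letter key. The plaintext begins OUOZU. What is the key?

Subtract each crib letter from the matching ciphertext letter (mod 26):
O(14)−O(14)=0 → A
B(1)−U(20)=-19≡7 → H
K(10)−O(14)=-4≡22 → W
B(1)−Z(25)=-24≡2 → C
J(9)−U(20)=-11≡15 → P

AHWCP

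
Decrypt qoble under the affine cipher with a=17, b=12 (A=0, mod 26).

The inverse of 17 mod 26 is 23, since 17·23=391≡1. Apply D(y)=23·(y−12) mod 26:
q(16): 23·(16−12)=92≡14 → o
o(14): 23·(14−12)=46≡20 → u
b(1): 23·(1−12)=-253≡7 → h
l(11): 23·(11−12)=-23≡3 → d
e(4): 23·(4−12)=-184≡24 → y

ouhdy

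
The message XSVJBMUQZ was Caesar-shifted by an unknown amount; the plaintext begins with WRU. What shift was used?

From the crib: X(23)−W(22)=1, so the shift is 1.

1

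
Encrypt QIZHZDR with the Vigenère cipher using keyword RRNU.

Repeat the key across the message: RRNURRN
Q(16)+R(17): 33≡7 → H
I(8)+R(17): 25 → Z
Z(25)+N(13): 38≡12 → M
H(7)+U(20): 27≡1 → B
Z(25)+R(17): 42≡16 → Q
D(3)+R(17): 20 → U
R(17)+N(13): 30≡4 → E

HZMBQUE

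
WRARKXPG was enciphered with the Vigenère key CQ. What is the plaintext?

Repeat the key across the ciphertext: CQCQCQCQ
W(22)−C(2): 20 → U
R(17)−Q(16): 1 → B
A(0)−C(2): -2≡24 → Y
R(17)−Q(16): 1 → B
K(10)−C(2): 8 → I
X(23)−Q(16): 7 → H
P(15)−C(2): 13 → N
G(6)−Q(16): -10≡16 → Q

UBYBIHNQ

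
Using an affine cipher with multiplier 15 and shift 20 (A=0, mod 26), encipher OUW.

WIM

O(14): 15·14+20=230≡22 → W
U(20): 15·20+20=320≡8 → I
W(22): 15·22+20=350≡12 → M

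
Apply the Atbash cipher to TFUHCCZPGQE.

GUFSXXAKTJV

T(19) → G(6)
F(5) → U(20)
U(20) → F(5)
H(7) → S(18)
C(2) → X(23)
C(2) → X(23)
Z(25) → A(0)
P(15) → K(10)
G(6) → T(19)
Q(16) → J(9)
E(4) → V(21)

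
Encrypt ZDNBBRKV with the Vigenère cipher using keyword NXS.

MAFOYJXS

Repeat the key across the message: NXSNXSNX
Z(25)+N(13): 38≡12 → M
D(3)+X(23): 26≡0 → A
N(13)+S(18): 31≡5 → F
B(1)+N(13): 14 → O
B(1)+X(23): 24 → Y
R(17)+S(18): 35≡9 → J
K(10)+N(13): 23 → X
V(21)+X(23): 44≡18 → S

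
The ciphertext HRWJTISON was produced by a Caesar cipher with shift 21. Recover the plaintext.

H(7): 7−21=-14≡12 → M
R(17): 17−21=-4≡22 → W
W(22): 22−21=1 → B
J(9): 9−21=-12≡14 → O
T(19): 19−21=-2≡24 → Y
I(8): 8−21=-13≡13 → N
S(18): 18−21=-3≡23 → X
O(14): 14−21=-7≡19 → T
N(13): 13−21=-8≡18 → S

MWBOYNXTS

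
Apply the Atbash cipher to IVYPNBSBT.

I(8) → R(17)
V(21) → E(4)
Y(24) → B(1)
P(15) → K(10)
N(13) → M(12)
B(1) → Y(24)
S(18) → H(7)
B(1) → Y(24)
T(19) → G(6)

REBKMYHYG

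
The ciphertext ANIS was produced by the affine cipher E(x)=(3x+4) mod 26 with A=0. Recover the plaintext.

QDKW

The inverse of 3 mod 26 is 9, since 3·9=27≡1. Apply D(y)=9·(y−4) mod 26:
A(0): 9·(0−4)=-36≡16 → Q
N(13): 9·(13−4)=81≡3 → D
I(8): 9·(8−4)=36≡10 → K
S(18): 9·(18−4)=126≡22 → W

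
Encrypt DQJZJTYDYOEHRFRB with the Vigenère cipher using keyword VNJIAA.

YDSHJTTQHWEHMSAJ

Repeat the key across the message: VNJIAAVNJIAAVNJI
D(3)+V(21): 24 → Y
Q(16)+N(13): 29≡3 → D
J(9)+J(9): 18 → S
Z(25)+I(8): 33≡7 → H
J(9)+A(0): 9 → J
T(19)+A(0): 19 → T
Y(24)+V(21): 45≡19 → T
D(3)+N(13): 16 → Q
Y(24)+J(9): 33≡7 → H
O(14)+I(8): 22 → W
E(4)+A(0): 4 → E
H(7)+A(0): 7 → H
R(17)+V(21): 38≡12 → M
F(5)+N(13): 18 → S
R(17)+J(9): 26≡0 → A
B(1)+I(8): 9 → J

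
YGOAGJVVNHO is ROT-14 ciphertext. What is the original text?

KSAMSVHHZTA

Y(24): 24−14=10 → K
G(6): 6−14=-8≡18 → S
O(14): 14−14=0 → A
A(0): 0−14=-14≡12 → M
G(6): 6−14=-8≡18 → S
J(9): 9−14=-5≡21 → V
V(21): 21−14=7 → H
V(21): 21−14=7 → H
N(13): 13−14=-1≡25 → Z
H(7): 7−14=-7≡19 → T
O(14): 14−14=0 → A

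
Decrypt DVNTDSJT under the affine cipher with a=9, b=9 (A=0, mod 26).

IKMEIBAE

The inverse of 9 mod 26 is 3, since 9·3=27≡1. Apply D(y)=3·(y−9) mod 26:
D(3): 3·(3−9)=-18≡8 → I
V(21): 3·(21−9)=36≡10 → K
N(13): 3·(13−9)=12 → M
T(19): 3·(19−9)=30≡4 → E
D(3): 3·(3−9)=-18≡8 → I
S(18): 3·(18−9)=27≡1 → B
J(9): 3·(9−9)=0 → A
T(19): 3·(19−9)=30≡4 → E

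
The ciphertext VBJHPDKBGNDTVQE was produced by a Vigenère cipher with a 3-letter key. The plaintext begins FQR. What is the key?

Subtract each crib letter from the matching ciphertext letter (mod 26):
V(21)−F(5)=16 → Q
B(1)−Q(16)=-15≡11 → L
J(9)−R(17)=-8≡18 → S

QLS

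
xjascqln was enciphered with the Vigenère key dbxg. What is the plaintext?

uidmzpoh

Repeat the key across the ciphertext: dbxgdbxg
x(23)−d(3): 20 → u
j(9)−b(1): 8 → i
a(0)−x(23): -23≡3 → d
s(18)−g(6): 12 → m
c(2)−d(3): -1≡25 → z
q(16)−b(1): 15 → p
l(11)−x(23): -12≡14 → o
n(13)−g(6): 7 → h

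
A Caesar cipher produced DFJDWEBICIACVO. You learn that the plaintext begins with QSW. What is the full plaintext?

From the crib: D(3)−Q(16)=-13≡13, so the shift is 13.
Subtract 13 from each ciphertext letter:
D(3): 3−13=-10≡16 → Q
F(5): 5−13=-8≡18 → S
J(9): 9−13=-4≡22 → W
D(3): 3−13=-10≡16 → Q
W(22): 22−13=9 → J
E(4): 4−13=-9≡17 → R
B(1): 1−13=-12≡14 → O
I(8): 8−13=-5≡21 → V
C(2): 2−13=-11≡15 → P
I(8): 8−13=-5≡21 → V
A(0): 0−13=-13≡13 → N
C(2): 2−13=-11≡15 → P
V(21): 21−13=8 → I
O(14): 14−13=1 → B

QSWQJROVPVNPIB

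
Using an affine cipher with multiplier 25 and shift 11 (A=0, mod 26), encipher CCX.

JJO

C(2): 25·2+11=61≡9 → J
C(2): 25·2+11=61≡9 → J
X(23): 25·23+11=586≡14 → O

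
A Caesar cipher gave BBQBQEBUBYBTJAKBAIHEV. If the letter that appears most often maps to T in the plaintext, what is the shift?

The most frequent ciphertext letter is B (appears 7 times).
B is position 1; T is position 19.
Shift = -18≡8.

8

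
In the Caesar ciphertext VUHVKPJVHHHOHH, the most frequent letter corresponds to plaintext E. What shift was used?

The most frequent ciphertext letter is H (appears 6 times).
H is position 7; E is position 4.
Shift = 3.

3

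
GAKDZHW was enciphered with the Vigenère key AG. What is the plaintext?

Repeat the key across the ciphertext: AGAGAGA
G(6)−A(0): 6 → G
A(0)−G(6): -6≡20 → U
K(10)−A(0): 10 → K
D(3)−G(6): -3≡23 → X
Z(25)−A(0): 25 → Z
H(7)−G(6): 1 → B
W(22)−A(0): 22 → W

GUKXZBW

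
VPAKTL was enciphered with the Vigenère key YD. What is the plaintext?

XMCHVI

Repeat the key across the ciphertext: YDYDYD
V(21)−Y(24): -3≡23 → X
P(15)−D(3): 12 → M
A(0)−Y(24): -24≡2 → C
K(10)−D(3): 7 → H
T(19)−Y(24): -5≡21 → V
L(11)−D(3): 8 → I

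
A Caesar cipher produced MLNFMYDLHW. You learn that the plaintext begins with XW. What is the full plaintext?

From the crib: M(12)−X(23)=-11≡15, so the shift is 15.
Subtract 15 from each ciphertext letter:
M(12): 12−15=-3≡23 → X
L(11): 11−15=-4≡22 → W
N(13): 13−15=-2≡24 → Y
F(5): 5−15=-10≡16 → Q
M(12): 12−15=-3≡23 → X
Y(24): 24−15=9 → J
D(3): 3−15=-12≡14 → O
L(11): 11−15=-4≡22 → W
H(7): 7−15=-8≡18 → S
W(22): 22−15=7 → H

XWYQXJOWSH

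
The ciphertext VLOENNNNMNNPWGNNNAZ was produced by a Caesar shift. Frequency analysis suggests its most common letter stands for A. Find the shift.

13

The most frequent ciphertext letter is N (appears 9 times).
N is position 13; A is position 0.
Shift = 13.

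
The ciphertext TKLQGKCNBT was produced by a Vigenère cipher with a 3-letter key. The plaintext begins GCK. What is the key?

NIB

Subtract each crib letter from the matching ciphertext letter (mod 26):
T(19)−G(6)=13 → N
K(10)−C(2)=8 → I
L(11)−K(10)=1 → B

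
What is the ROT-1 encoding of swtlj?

s(18): 18+1=19 → t
w(22): 22+1=23 → x
t(19): 19+1=20 → u
l(11): 11+1=12 → m
j(9): 9+1=10 → k

txumk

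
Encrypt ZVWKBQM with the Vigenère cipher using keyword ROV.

QJRBPLD

Repeat the key across the message: ROVROVR
Z(25)+R(17): 42≡16 → Q
V(21)+O(14): 35≡9 → J
W(22)+V(21): 43≡17 → R
K(10)+R(17): 27≡1 → B
B(1)+O(14): 15 → P
Q(16)+V(21): 37≡11 → L
M(12)+R(17): 29≡3 → D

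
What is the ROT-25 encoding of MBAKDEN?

LAZJCDM

M(12): 12+25=37≡11 → L
B(1): 1+25=26≡0 → A
A(0): 0+25=25 → Z
K(10): 10+25=35≡9 → J
D(3): 3+25=28≡2 → C
E(4): 4+25=29≡3 → D
N(13): 13+25=38≡12 → M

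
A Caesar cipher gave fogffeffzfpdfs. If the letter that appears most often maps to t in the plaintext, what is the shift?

The most frequent ciphertext letter is f (appears 7 times).
f is position 5; t is position 19.
Shift = -14≡12.

12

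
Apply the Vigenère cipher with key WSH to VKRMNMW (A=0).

Repeat the key across the message: WSHWSHW
V(21)+W(22): 43≡17 → R
K(10)+S(18): 28≡2 → C
R(17)+H(7): 24 → Y
M(12)+W(22): 34≡8 → I
N(13)+S(18): 31≡5 → F
M(12)+H(7): 19 → T
W(22)+W(22): 44≡18 → S

RCYIFTS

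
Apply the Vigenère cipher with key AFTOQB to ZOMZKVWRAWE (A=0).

ZTFNAWWWTKU

Repeat the key across the message: AFTOQBAFTOQ
Z(25)+A(0): 25 → Z
O(14)+F(5): 19 → T
M(12)+T(19): 31≡5 → F
Z(25)+O(14): 39≡13 → N
K(10)+Q(16): 26≡0 → A
V(21)+B(1): 22 → W
W(22)+A(0): 22 → W
R(17)+F(5): 22 → W
A(0)+T(19): 19 → T
W(22)+O(14): 36≡10 → K
E(4)+Q(16): 20 → U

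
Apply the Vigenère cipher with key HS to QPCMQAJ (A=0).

Repeat the key across the message: HSHSHSH
Q(16)+H(7): 23 → X
P(15)+S(18): 33≡7 → H
C(2)+H(7): 9 → J
M(12)+S(18): 30≡4 → E
Q(16)+H(7): 23 → X
A(0)+S(18): 18 → S
J(9)+H(7): 16 → Q

XHJEXSQ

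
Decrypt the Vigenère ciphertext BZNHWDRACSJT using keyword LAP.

Repeat the key across the ciphertext: LAPLAPLAPLAP
B(1)−L(11): -10≡16 → Q
Z(25)−A(0): 25 → Z
N(13)−P(15): -2≡24 → Y
H(7)−L(11): -4≡22 → W
W(22)−A(0): 22 → W
D(3)−P(15): -12≡14 → O
R(17)−L(11): 6 → G
A(0)−A(0): 0 → A
C(2)−P(15): -13≡13 → N
S(18)−L(11): 7 → H
J(9)−A(0): 9 → J
T(19)−P(15): 4 → E

QZYWWOGANHJE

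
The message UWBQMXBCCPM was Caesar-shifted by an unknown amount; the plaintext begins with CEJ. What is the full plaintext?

From the crib: U(20)−C(2)=18, so the shift is 18.
Subtract 18 from each ciphertext letter:
U(20): 20−18=2 → C
W(22): 22−18=4 → E
B(1): 1−18=-17≡9 → J
Q(16): 16−18=-2≡24 → Y
M(12): 12−18=-6≡20 → U
X(23): 23−18=5 → F
B(1): 1−18=-17≡9 → J
C(2): 2−18=-16≡10 → K
C(2): 2−18=-16≡10 → K
P(15): 15−18=-3≡23 → X
M(12): 12−18=-6≡20 → U

CEJYUFJKKXU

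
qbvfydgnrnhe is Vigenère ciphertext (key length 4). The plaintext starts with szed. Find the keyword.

ycrc

Subtract each crib letter from the matching ciphertext letter (mod 26):
q(16)−s(18)=-2≡24 → y
b(1)−z(25)=-24≡2 → c
v(21)−e(4)=17 → r
f(5)−d(3)=2 → c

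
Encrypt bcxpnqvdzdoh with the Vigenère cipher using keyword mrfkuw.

Repeat the key across the message: mrfkuwmrfkuw
b(1)+m(12): 13 → n
c(2)+r(17): 19 → t
x(23)+f(5): 28≡2 → c
p(15)+k(10): 25 → z
n(13)+u(20): 33≡7 → h
q(16)+w(22): 38≡12 → m
v(21)+m(12): 33≡7 → h
d(3)+r(17): 20 → u
z(25)+f(5): 30≡4 → e
d(3)+k(10): 13 → n
o(14)+u(20): 34≡8 → i
h(7)+w(22): 29≡3 → d

ntczhmhuenid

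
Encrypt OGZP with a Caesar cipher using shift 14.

O(14): 14+14=28≡2 → C
G(6): 6+14=20 → U
Z(25): 25+14=39≡13 → N
P(15): 15+14=29≡3 → D

CUND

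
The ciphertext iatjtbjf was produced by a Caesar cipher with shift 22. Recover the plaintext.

mexnxfnj

i(8): 8−22=-14≡12 → m
a(0): 0−22=-22≡4 → e
t(19): 19−22=-3≡23 → x
j(9): 9−22=-13≡13 → n
t(19): 19−22=-3≡23 → x
b(1): 1−22=-21≡5 → f
j(9): 9−22=-13≡13 → n
f(5): 5−22=-17≡9 → j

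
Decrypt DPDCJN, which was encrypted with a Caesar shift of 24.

FRFELP

D(3): 3−24=-21≡5 → F
P(15): 15−24=-9≡17 → R
D(3): 3−24=-21≡5 → F
C(2): 2−24=-22≡4 → E
J(9): 9−24=-15≡11 → L
N(13): 13−24=-11≡15 → P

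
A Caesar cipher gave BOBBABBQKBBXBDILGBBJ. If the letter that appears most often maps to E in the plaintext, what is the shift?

The most frequent ciphertext letter is B (appears 10 times).
B is position 1; E is position 4.
Shift = -3≡23.

23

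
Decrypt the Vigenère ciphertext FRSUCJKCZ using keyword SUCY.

Repeat the key across the ciphertext: SUCYSUCYS
F(5)−S(18): -13≡13 → N
R(17)−U(20): -3≡23 → X
S(18)−C(2): 16 → Q
U(20)−Y(24): -4≡22 → W
C(2)−S(18): -16≡10 → K
J(9)−U(20): -11≡15 → P
K(10)−C(2): 8 → I
C(2)−Y(24): -22≡4 → E
Z(25)−S(18): 7 → H

NXQWKPIEH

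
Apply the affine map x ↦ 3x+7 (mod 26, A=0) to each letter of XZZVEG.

YEESTZ

X(23): 3·23+7=76≡24 → Y
Z(25): 3·25+7=82≡4 → E
Z(25): 3·25+7=82≡4 → E
V(21): 3·21+7=70≡18 → S
E(4): 3·4+7=19 → T
G(6): 3·6+7=25 → Z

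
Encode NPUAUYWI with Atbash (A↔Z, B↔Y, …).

MKFZFBDR

N(13) → M(12)
P(15) → K(10)
U(20) → F(5)
A(0) → Z(25)
U(20) → F(5)
Y(24) → B(1)
W(22) → D(3)
I(8) → R(17)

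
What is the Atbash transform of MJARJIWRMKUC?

NQZIQRDINPFX

M(12) → N(13)
J(9) → Q(16)
A(0) → Z(25)
R(17) → I(8)
J(9) → Q(16)
I(8) → R(17)
W(22) → D(3)
R(17) → I(8)
M(12) → N(13)
K(10) → P(15)
U(20) → F(5)
C(2) → X(23)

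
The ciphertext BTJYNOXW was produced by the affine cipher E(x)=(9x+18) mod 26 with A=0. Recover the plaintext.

BDZSLOPM

The inverse of 9 mod 26 is 3, since 9·3=27≡1. Apply D(y)=3·(y−18) mod 26:
B(1): 3·(1−18)=-51≡1 → B
T(19): 3·(19−18)=3 → D
J(9): 3·(9−18)=-27≡25 → Z
Y(24): 3·(24−18)=18 → S
N(13): 3·(13−18)=-15≡11 → L
O(14): 3·(14−18)=-12≡14 → O
X(23): 3·(23−18)=15 → P
W(22): 3·(22−18)=12 → M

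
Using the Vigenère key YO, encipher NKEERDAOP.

LYCSPRYCN

Repeat the key across the message: YOYOYOYOY
N(13)+Y(24): 37≡11 → L
K(10)+O(14): 24 → Y
E(4)+Y(24): 28≡2 → C
E(4)+O(14): 18 → S
R(17)+Y(24): 41≡15 → P
D(3)+O(14): 17 → R
A(0)+Y(24): 24 → Y
O(14)+O(14): 28≡2 → C
P(15)+Y(24): 39≡13 → N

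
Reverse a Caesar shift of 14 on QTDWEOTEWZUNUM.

CFPIQAFQILGZGY

Q(16): 16−14=2 → C
T(19): 19−14=5 → F
D(3): 3−14=-11≡15 → P
W(22): 22−14=8 → I
E(4): 4−14=-10≡16 → Q
O(14): 14−14=0 → A
T(19): 19−14=5 → F
E(4): 4−14=-10≡16 → Q
W(22): 22−14=8 → I
Z(25): 25−14=11 → L
U(20): 20−14=6 → G
N(13): 13−14=-1≡25 → Z
U(20): 20−14=6 → G
M(12): 12−14=-2≡24 → Y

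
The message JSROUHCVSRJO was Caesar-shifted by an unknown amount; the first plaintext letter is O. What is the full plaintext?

From the crib: J(9)−O(14)=-5≡21, so the shift is 21.
Subtract 21 from each ciphertext letter:
J(9): 9−21=-12≡14 → O
S(18): 18−21=-3≡23 → X
R(17): 17−21=-4≡22 → W
O(14): 14−21=-7≡19 → T
U(20): 20−21=-1≡25 → Z
H(7): 7−21=-14≡12 → M
C(2): 2−21=-19≡7 → H
V(21): 21−21=0 → A
S(18): 18−21=-3≡23 → X
R(17): 17−21=-4≡22 → W
J(9): 9−21=-12≡14 → O
O(14): 14−21=-7≡19 → T

OXWTZMHAXWOT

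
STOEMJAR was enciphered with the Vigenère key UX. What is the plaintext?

YWUHSMGU

Repeat the key across the ciphertext: UXUXUXUX
S(18)−U(20): -2≡24 → Y
T(19)−X(23): -4≡22 → W
O(14)−U(20): -6≡20 → U
E(4)−X(23): -19≡7 → H
M(12)−U(20): -8≡18 → S
J(9)−X(23): -14≡12 → M
A(0)−U(20): -20≡6 → G
R(17)−X(23): -6≡20 → U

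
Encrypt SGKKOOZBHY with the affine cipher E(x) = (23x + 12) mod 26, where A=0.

S(18): 23·18+12=426≡10 → K
G(6): 23·6+12=150≡20 → U
K(10): 23·10+12=242≡8 → I
K(10): 23·10+12=242≡8 → I
O(14): 23·14+12=334≡22 → W
O(14): 23·14+12=334≡22 → W
Z(25): 23·25+12=587≡15 → P
B(1): 23·1+12=35≡9 → J
H(7): 23·7+12=173≡17 → R
Y(24): 23·24+12=564≡18 → S

KUIIWWPJRS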